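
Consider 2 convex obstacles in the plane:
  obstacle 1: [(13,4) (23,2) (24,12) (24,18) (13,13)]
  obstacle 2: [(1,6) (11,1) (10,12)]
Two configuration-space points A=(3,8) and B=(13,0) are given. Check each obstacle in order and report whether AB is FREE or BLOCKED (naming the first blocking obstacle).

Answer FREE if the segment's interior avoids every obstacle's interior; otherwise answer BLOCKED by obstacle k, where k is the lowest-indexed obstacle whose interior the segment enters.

BLOCKED by obstacle 2

Obstacle 1 [(13,4) (23,2) (24,12) (24,18) (13,13)]:
  edge (13,4)–(23,2): clear
  edge (23,2)–(24,12): clear
  edge (24,12)–(24,18): clear
  edge (24,18)–(13,13): clear
  edge (13,13)–(13,4): clear
  midpoint (8,4) outside
  → clear
Obstacle 2 [(1,6) (11,1) (10,12)]:
  edge (1,6)–(11,1): clear
  edge (11,1)–(10,12): crosses AB
  edge (10,12)–(1,6): crosses AB
  → BLOCKED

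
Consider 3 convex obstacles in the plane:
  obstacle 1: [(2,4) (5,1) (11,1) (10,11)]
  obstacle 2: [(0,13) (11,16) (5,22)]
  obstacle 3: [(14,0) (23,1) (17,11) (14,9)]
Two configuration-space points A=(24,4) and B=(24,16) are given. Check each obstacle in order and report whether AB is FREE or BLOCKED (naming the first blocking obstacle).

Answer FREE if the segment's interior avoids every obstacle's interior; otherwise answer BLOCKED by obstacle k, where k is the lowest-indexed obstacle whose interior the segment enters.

FREE

Obstacle 1 [(2,4) (5,1) (11,1) (10,11)]:
  edge (2,4)–(5,1): clear
  edge (5,1)–(11,1): clear
  edge (11,1)–(10,11): clear
  edge (10,11)–(2,4): clear
  midpoint (24,10) outside
  → clear
Obstacle 2 [(0,13) (11,16) (5,22)]:
  edge (0,13)–(11,16): clear
  edge (11,16)–(5,22): clear
  edge (5,22)–(0,13): clear
  midpoint (24,10) outside
  → clear
Obstacle 3 [(14,0) (23,1) (17,11) (14,9)]:
  edge (14,0)–(23,1): clear
  edge (23,1)–(17,11): clear
  edge (17,11)–(14,9): clear
  edge (14,9)–(14,0): clear
  midpoint (24,10) outside
  → clear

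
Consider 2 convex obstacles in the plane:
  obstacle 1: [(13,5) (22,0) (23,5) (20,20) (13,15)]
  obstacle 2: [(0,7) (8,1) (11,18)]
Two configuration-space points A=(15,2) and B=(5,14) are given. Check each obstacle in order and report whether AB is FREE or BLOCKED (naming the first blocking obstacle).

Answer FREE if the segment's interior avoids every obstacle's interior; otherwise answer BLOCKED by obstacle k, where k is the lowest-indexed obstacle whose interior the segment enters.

Obstacle 1 [(13,5) (22,0) (23,5) (20,20) (13,15)]:
  edge (13,5)–(22,0): clear
  edge (22,0)–(23,5): clear
  edge (23,5)–(20,20): clear
  edge (20,20)–(13,15): clear
  edge (13,15)–(13,5): clear
  midpoint (10,8) outside
  → clear
Obstacle 2 [(0,7) (8,1) (11,18)]:
  edge (0,7)–(8,1): clear
  edge (8,1)–(11,18): crosses AB
  edge (11,18)–(0,7): crosses AB
  → BLOCKED

BLOCKED by obstacle 2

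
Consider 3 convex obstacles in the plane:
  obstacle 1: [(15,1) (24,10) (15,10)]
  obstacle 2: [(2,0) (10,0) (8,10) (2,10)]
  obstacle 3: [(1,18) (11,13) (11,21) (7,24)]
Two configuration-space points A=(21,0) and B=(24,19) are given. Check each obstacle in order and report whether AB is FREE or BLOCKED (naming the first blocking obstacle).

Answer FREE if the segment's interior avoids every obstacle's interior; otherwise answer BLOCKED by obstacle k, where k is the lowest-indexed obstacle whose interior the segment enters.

Obstacle 1 [(15,1) (24,10) (15,10)]:
  edge (15,1)–(24,10): crosses AB
  edge (24,10)–(15,10): crosses AB
  edge (15,10)–(15,1): clear
  → BLOCKED
Obstacle 2 [(2,0) (10,0) (8,10) (2,10)]:
  edge (2,0)–(10,0): clear
  edge (10,0)–(8,10): clear
  edge (8,10)–(2,10): clear
  edge (2,10)–(2,0): clear
  midpoint (45/2,19/2) outside
  → clear
Obstacle 3 [(1,18) (11,13) (11,21) (7,24)]:
  edge (1,18)–(11,13): clear
  edge (11,13)–(11,21): clear
  edge (11,21)–(7,24): clear
  edge (7,24)–(1,18): clear
  midpoint (45/2,19/2) outside
  → clear

BLOCKED by obstacle 1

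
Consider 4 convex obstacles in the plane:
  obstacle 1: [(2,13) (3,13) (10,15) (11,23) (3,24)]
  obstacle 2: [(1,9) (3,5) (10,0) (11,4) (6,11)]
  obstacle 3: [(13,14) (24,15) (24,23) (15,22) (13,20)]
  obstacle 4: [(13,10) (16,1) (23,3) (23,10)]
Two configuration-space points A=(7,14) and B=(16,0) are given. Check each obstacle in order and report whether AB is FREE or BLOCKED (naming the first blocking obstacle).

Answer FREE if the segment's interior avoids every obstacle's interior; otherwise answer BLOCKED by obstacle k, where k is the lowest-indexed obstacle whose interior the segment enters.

Obstacle 1 [(2,13) (3,13) (10,15) (11,23) (3,24)]:
  edge (2,13)–(3,13): clear
  edge (3,13)–(10,15): clear
  edge (10,15)–(11,23): clear
  edge (11,23)–(3,24): clear
  edge (3,24)–(2,13): clear
  midpoint (23/2,7) outside
  → clear
Obstacle 2 [(1,9) (3,5) (10,0) (11,4) (6,11)]:
  edge (1,9)–(3,5): clear
  edge (3,5)–(10,0): clear
  edge (10,0)–(11,4): clear
  edge (11,4)–(6,11): clear
  edge (6,11)–(1,9): clear
  midpoint (23/2,7) outside
  → clear
Obstacle 3 [(13,14) (24,15) (24,23) (15,22) (13,20)]:
  edge (13,14)–(24,15): clear
  edge (24,15)–(24,23): clear
  edge (24,23)–(15,22): clear
  edge (15,22)–(13,20): clear
  edge (13,20)–(13,14): clear
  midpoint (23/2,7) outside
  → clear
Obstacle 4 [(13,10) (16,1) (23,3) (23,10)]:
  edge (13,10)–(16,1): clear
  edge (16,1)–(23,3): clear
  edge (23,3)–(23,10): clear
  edge (23,10)–(13,10): clear
  midpoint (23/2,7) outside
  → clear

FREE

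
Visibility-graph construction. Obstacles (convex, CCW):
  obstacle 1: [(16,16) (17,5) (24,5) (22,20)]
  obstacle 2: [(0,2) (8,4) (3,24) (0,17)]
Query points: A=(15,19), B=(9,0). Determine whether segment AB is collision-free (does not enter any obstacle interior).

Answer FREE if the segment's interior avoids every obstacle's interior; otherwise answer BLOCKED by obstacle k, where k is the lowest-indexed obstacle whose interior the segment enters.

FREE

Obstacle 1 [(16,16) (17,5) (24,5) (22,20)]:
  edge (16,16)–(17,5): clear
  edge (17,5)–(24,5): clear
  edge (24,5)–(22,20): clear
  edge (22,20)–(16,16): clear
  midpoint (12,19/2) outside
  → clear
Obstacle 2 [(0,2) (8,4) (3,24) (0,17)]:
  edge (0,2)–(8,4): clear
  edge (8,4)–(3,24): clear
  edge (3,24)–(0,17): clear
  edge (0,17)–(0,2): clear
  midpoint (12,19/2) outside
  → clear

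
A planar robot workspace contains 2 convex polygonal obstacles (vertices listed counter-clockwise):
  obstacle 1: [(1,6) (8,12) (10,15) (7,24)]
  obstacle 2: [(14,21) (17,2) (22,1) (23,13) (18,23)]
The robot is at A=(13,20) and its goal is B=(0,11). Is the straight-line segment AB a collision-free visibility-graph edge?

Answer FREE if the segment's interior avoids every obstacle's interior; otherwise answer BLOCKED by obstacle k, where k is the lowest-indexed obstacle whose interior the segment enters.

Obstacle 1 [(1,6) (8,12) (10,15) (7,24)]:
  edge (1,6)–(8,12): clear
  edge (8,12)–(10,15): clear
  edge (10,15)–(7,24): crosses AB
  edge (7,24)–(1,6): crosses AB
  → BLOCKED
Obstacle 2 [(14,21) (17,2) (22,1) (23,13) (18,23)]:
  edge (14,21)–(17,2): clear
  edge (17,2)–(22,1): clear
  edge (22,1)–(23,13): clear
  edge (23,13)–(18,23): clear
  edge (18,23)–(14,21): clear
  midpoint (13/2,31/2) outside
  → clear

BLOCKED by obstacle 1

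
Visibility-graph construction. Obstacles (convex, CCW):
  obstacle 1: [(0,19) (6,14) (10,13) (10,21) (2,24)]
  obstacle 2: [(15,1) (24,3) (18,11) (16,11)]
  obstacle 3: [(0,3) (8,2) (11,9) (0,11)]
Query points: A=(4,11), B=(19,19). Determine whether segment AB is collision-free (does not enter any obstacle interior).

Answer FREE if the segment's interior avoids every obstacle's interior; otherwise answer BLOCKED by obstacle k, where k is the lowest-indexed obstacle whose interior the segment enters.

Obstacle 1 [(0,19) (6,14) (10,13) (10,21) (2,24)]:
  edge (0,19)–(6,14): clear
  edge (6,14)–(10,13): crosses AB
  edge (10,13)–(10,21): crosses AB
  edge (10,21)–(2,24): clear
  edge (2,24)–(0,19): clear
  → BLOCKED
Obstacle 2 [(15,1) (24,3) (18,11) (16,11)]:
  edge (15,1)–(24,3): clear
  edge (24,3)–(18,11): clear
  edge (18,11)–(16,11): clear
  edge (16,11)–(15,1): clear
  midpoint (23/2,15) outside
  → clear
Obstacle 3 [(0,3) (8,2) (11,9) (0,11)]:
  edge (0,3)–(8,2): clear
  edge (8,2)–(11,9): clear
  edge (11,9)–(0,11): clear
  edge (0,11)–(0,3): clear
  midpoint (23/2,15) outside
  → clear

BLOCKED by obstacle 1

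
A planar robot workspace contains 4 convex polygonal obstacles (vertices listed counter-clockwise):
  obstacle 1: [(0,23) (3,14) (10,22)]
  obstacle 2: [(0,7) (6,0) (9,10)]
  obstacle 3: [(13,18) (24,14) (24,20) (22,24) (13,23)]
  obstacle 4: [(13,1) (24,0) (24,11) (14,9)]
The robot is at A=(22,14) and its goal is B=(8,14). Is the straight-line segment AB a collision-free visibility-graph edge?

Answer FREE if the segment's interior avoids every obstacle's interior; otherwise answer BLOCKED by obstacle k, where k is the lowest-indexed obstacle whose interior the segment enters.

FREE

Obstacle 1 [(0,23) (3,14) (10,22)]:
  edge (0,23)–(3,14): clear
  edge (3,14)–(10,22): clear
  edge (10,22)–(0,23): clear
  midpoint (15,14) outside
  → clear
Obstacle 2 [(0,7) (6,0) (9,10)]:
  edge (0,7)–(6,0): clear
  edge (6,0)–(9,10): clear
  edge (9,10)–(0,7): clear
  midpoint (15,14) outside
  → clear
Obstacle 3 [(13,18) (24,14) (24,20) (22,24) (13,23)]:
  edge (13,18)–(24,14): clear
  edge (24,14)–(24,20): clear
  edge (24,20)–(22,24): clear
  edge (22,24)–(13,23): clear
  edge (13,23)–(13,18): clear
  midpoint (15,14) outside
  → clear
Obstacle 4 [(13,1) (24,0) (24,11) (14,9)]:
  edge (13,1)–(24,0): clear
  edge (24,0)–(24,11): clear
  edge (24,11)–(14,9): clear
  edge (14,9)–(13,1): clear
  midpoint (15,14) outside
  → clear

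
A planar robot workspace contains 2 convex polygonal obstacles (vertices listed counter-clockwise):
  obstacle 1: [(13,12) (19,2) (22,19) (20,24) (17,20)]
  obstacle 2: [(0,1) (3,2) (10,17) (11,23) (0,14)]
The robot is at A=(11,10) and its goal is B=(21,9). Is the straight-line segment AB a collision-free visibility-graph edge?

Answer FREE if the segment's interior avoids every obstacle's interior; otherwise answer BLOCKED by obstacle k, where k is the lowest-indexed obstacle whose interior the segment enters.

BLOCKED by obstacle 1

Obstacle 1 [(13,12) (19,2) (22,19) (20,24) (17,20)]:
  edge (13,12)–(19,2): crosses AB
  edge (19,2)–(22,19): crosses AB
  edge (22,19)–(20,24): clear
  edge (20,24)–(17,20): clear
  edge (17,20)–(13,12): clear
  → BLOCKED
Obstacle 2 [(0,1) (3,2) (10,17) (11,23) (0,14)]:
  edge (0,1)–(3,2): clear
  edge (3,2)–(10,17): clear
  edge (10,17)–(11,23): clear
  edge (11,23)–(0,14): clear
  edge (0,14)–(0,1): clear
  midpoint (16,19/2) outside
  → clear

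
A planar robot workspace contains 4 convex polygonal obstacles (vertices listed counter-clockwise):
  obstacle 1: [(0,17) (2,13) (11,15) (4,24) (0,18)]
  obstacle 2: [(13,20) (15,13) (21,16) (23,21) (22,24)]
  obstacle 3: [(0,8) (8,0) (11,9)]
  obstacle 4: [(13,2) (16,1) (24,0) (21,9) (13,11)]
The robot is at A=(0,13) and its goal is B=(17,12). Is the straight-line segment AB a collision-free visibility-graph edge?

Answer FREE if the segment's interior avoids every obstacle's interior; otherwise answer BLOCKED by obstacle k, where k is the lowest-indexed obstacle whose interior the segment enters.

FREE

Obstacle 1 [(0,17) (2,13) (11,15) (4,24) (0,18)]:
  edge (0,17)–(2,13): clear
  edge (2,13)–(11,15): clear
  edge (11,15)–(4,24): clear
  edge (4,24)–(0,18): clear
  edge (0,18)–(0,17): clear
  midpoint (17/2,25/2) outside
  → clear
Obstacle 2 [(13,20) (15,13) (21,16) (23,21) (22,24)]:
  edge (13,20)–(15,13): clear
  edge (15,13)–(21,16): clear
  edge (21,16)–(23,21): clear
  edge (23,21)–(22,24): clear
  edge (22,24)–(13,20): clear
  midpoint (17/2,25/2) outside
  → clear
Obstacle 3 [(0,8) (8,0) (11,9)]:
  edge (0,8)–(8,0): clear
  edge (8,0)–(11,9): clear
  edge (11,9)–(0,8): clear
  midpoint (17/2,25/2) outside
  → clear
Obstacle 4 [(13,2) (16,1) (24,0) (21,9) (13,11)]:
  edge (13,2)–(16,1): clear
  edge (16,1)–(24,0): clear
  edge (24,0)–(21,9): clear
  edge (21,9)–(13,11): clear
  edge (13,11)–(13,2): clear
  midpoint (17/2,25/2) outside
  → clear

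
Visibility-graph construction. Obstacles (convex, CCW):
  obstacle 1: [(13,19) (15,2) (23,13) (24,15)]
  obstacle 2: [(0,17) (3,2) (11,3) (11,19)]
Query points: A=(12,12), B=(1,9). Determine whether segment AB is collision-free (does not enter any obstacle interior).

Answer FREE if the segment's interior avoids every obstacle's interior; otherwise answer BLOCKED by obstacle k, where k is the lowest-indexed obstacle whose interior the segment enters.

BLOCKED by obstacle 2

Obstacle 1 [(13,19) (15,2) (23,13) (24,15)]:
  edge (13,19)–(15,2): clear
  edge (15,2)–(23,13): clear
  edge (23,13)–(24,15): clear
  edge (24,15)–(13,19): clear
  midpoint (13/2,21/2) outside
  → clear
Obstacle 2 [(0,17) (3,2) (11,3) (11,19)]:
  edge (0,17)–(3,2): crosses AB
  edge (3,2)–(11,3): clear
  edge (11,3)–(11,19): crosses AB
  edge (11,19)–(0,17): clear
  → BLOCKED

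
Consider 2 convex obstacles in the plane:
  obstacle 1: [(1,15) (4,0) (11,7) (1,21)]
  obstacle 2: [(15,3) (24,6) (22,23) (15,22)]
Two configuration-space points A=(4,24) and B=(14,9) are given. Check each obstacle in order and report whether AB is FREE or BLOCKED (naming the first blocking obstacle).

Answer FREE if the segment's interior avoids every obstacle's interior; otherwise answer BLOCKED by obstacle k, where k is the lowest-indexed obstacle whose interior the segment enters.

Obstacle 1 [(1,15) (4,0) (11,7) (1,21)]:
  edge (1,15)–(4,0): clear
  edge (4,0)–(11,7): clear
  edge (11,7)–(1,21): clear
  edge (1,21)–(1,15): clear
  midpoint (9,33/2) outside
  → clear
Obstacle 2 [(15,3) (24,6) (22,23) (15,22)]:
  edge (15,3)–(24,6): clear
  edge (24,6)–(22,23): clear
  edge (22,23)–(15,22): clear
  edge (15,22)–(15,3): clear
  midpoint (9,33/2) outside
  → clear

FREE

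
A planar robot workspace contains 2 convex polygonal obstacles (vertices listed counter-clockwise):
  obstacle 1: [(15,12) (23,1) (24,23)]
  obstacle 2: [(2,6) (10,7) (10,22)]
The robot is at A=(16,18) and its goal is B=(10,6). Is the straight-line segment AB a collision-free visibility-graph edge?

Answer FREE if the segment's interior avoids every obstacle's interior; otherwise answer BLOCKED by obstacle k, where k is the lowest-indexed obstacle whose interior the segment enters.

FREE

Obstacle 1 [(15,12) (23,1) (24,23)]:
  edge (15,12)–(23,1): clear
  edge (23,1)–(24,23): clear
  edge (24,23)–(15,12): clear
  midpoint (13,12) outside
  → clear
Obstacle 2 [(2,6) (10,7) (10,22)]:
  edge (2,6)–(10,7): clear
  edge (10,7)–(10,22): clear
  edge (10,22)–(2,6): clear
  midpoint (13,12) outside
  → clear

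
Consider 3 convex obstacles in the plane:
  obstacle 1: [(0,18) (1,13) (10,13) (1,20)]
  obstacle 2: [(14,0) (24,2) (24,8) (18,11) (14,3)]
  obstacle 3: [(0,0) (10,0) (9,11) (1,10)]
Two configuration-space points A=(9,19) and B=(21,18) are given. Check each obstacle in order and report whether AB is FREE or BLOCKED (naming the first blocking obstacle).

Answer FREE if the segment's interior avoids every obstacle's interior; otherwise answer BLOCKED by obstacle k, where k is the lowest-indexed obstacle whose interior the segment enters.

Obstacle 1 [(0,18) (1,13) (10,13) (1,20)]:
  edge (0,18)–(1,13): clear
  edge (1,13)–(10,13): clear
  edge (10,13)–(1,20): clear
  edge (1,20)–(0,18): clear
  midpoint (15,37/2) outside
  → clear
Obstacle 2 [(14,0) (24,2) (24,8) (18,11) (14,3)]:
  edge (14,0)–(24,2): clear
  edge (24,2)–(24,8): clear
  edge (24,8)–(18,11): clear
  edge (18,11)–(14,3): clear
  edge (14,3)–(14,0): clear
  midpoint (15,37/2) outside
  → clear
Obstacle 3 [(0,0) (10,0) (9,11) (1,10)]:
  edge (0,0)–(10,0): clear
  edge (10,0)–(9,11): clear
  edge (9,11)–(1,10): clear
  edge (1,10)–(0,0): clear
  midpoint (15,37/2) outside
  → clear

FREE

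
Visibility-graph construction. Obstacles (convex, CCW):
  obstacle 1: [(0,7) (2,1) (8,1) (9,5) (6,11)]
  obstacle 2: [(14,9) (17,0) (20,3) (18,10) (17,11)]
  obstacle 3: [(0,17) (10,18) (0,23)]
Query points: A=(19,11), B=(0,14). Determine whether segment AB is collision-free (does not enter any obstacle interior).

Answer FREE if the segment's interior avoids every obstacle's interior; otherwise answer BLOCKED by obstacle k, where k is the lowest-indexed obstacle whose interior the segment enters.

FREE

Obstacle 1 [(0,7) (2,1) (8,1) (9,5) (6,11)]:
  edge (0,7)–(2,1): clear
  edge (2,1)–(8,1): clear
  edge (8,1)–(9,5): clear
  edge (9,5)–(6,11): clear
  edge (6,11)–(0,7): clear
  midpoint (19/2,25/2) outside
  → clear
Obstacle 2 [(14,9) (17,0) (20,3) (18,10) (17,11)]:
  edge (14,9)–(17,0): clear
  edge (17,0)–(20,3): clear
  edge (20,3)–(18,10): clear
  edge (18,10)–(17,11): clear
  edge (17,11)–(14,9): clear
  midpoint (19/2,25/2) outside
  → clear
Obstacle 3 [(0,17) (10,18) (0,23)]:
  edge (0,17)–(10,18): clear
  edge (10,18)–(0,23): clear
  edge (0,23)–(0,17): clear
  midpoint (19/2,25/2) outside
  → clear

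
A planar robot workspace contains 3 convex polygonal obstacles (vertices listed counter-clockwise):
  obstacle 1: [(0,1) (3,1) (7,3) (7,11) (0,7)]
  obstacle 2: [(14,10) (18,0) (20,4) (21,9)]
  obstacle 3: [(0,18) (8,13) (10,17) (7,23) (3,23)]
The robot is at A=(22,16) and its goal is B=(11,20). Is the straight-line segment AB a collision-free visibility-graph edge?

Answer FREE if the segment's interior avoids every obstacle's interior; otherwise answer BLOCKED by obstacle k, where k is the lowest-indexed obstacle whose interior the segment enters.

Obstacle 1 [(0,1) (3,1) (7,3) (7,11) (0,7)]:
  edge (0,1)–(3,1): clear
  edge (3,1)–(7,3): clear
  edge (7,3)–(7,11): clear
  edge (7,11)–(0,7): clear
  edge (0,7)–(0,1): clear
  midpoint (33/2,18) outside
  → clear
Obstacle 2 [(14,10) (18,0) (20,4) (21,9)]:
  edge (14,10)–(18,0): clear
  edge (18,0)–(20,4): clear
  edge (20,4)–(21,9): clear
  edge (21,9)–(14,10): clear
  midpoint (33/2,18) outside
  → clear
Obstacle 3 [(0,18) (8,13) (10,17) (7,23) (3,23)]:
  edge (0,18)–(8,13): clear
  edge (8,13)–(10,17): clear
  edge (10,17)–(7,23): clear
  edge (7,23)–(3,23): clear
  edge (3,23)–(0,18): clear
  midpoint (33/2,18) outside
  → clear

FREE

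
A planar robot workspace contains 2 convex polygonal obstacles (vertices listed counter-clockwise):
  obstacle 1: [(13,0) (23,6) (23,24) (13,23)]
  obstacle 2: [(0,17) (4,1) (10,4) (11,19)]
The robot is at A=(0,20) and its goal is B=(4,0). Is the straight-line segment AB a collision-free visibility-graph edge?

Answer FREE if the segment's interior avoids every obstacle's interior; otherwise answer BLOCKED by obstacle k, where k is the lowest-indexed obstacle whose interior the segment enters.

BLOCKED by obstacle 2

Obstacle 1 [(13,0) (23,6) (23,24) (13,23)]:
  edge (13,0)–(23,6): clear
  edge (23,6)–(23,24): clear
  edge (23,24)–(13,23): clear
  edge (13,23)–(13,0): clear
  midpoint (2,10) outside
  → clear
Obstacle 2 [(0,17) (4,1) (10,4) (11,19)]:
  edge (0,17)–(4,1): crosses AB
  edge (4,1)–(10,4): clear
  edge (10,4)–(11,19): clear
  edge (11,19)–(0,17): crosses AB
  → BLOCKED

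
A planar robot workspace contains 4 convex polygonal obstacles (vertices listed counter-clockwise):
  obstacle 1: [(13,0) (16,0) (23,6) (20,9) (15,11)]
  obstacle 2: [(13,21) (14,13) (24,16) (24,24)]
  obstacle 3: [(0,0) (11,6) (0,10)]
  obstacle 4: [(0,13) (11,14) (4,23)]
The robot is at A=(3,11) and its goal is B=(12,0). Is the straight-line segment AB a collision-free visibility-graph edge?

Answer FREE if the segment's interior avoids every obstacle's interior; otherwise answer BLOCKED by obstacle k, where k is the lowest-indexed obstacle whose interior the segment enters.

BLOCKED by obstacle 3

Obstacle 1 [(13,0) (16,0) (23,6) (20,9) (15,11)]:
  edge (13,0)–(16,0): clear
  edge (16,0)–(23,6): clear
  edge (23,6)–(20,9): clear
  edge (20,9)–(15,11): clear
  edge (15,11)–(13,0): clear
  midpoint (15/2,11/2) outside
  → clear
Obstacle 2 [(13,21) (14,13) (24,16) (24,24)]:
  edge (13,21)–(14,13): clear
  edge (14,13)–(24,16): clear
  edge (24,16)–(24,24): clear
  edge (24,24)–(13,21): clear
  midpoint (15/2,11/2) outside
  → clear
Obstacle 3 [(0,0) (11,6) (0,10)]:
  edge (0,0)–(11,6): crosses AB
  edge (11,6)–(0,10): crosses AB
  edge (0,10)–(0,0): clear
  → BLOCKED
Obstacle 4 [(0,13) (11,14) (4,23)]:
  edge (0,13)–(11,14): clear
  edge (11,14)–(4,23): clear
  edge (4,23)–(0,13): clear
  midpoint (15/2,11/2) outside
  → clear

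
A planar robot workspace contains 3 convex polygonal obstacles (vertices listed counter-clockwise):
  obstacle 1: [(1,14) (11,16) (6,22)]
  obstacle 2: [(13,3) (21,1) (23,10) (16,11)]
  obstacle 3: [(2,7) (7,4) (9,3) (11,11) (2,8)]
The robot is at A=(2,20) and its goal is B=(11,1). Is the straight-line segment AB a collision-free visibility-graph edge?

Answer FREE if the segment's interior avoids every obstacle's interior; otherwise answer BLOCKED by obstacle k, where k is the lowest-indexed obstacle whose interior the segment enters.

BLOCKED by obstacle 1

Obstacle 1 [(1,14) (11,16) (6,22)]:
  edge (1,14)–(11,16): crosses AB
  edge (11,16)–(6,22): clear
  edge (6,22)–(1,14): crosses AB
  → BLOCKED
Obstacle 2 [(13,3) (21,1) (23,10) (16,11)]:
  edge (13,3)–(21,1): clear
  edge (21,1)–(23,10): clear
  edge (23,10)–(16,11): clear
  edge (16,11)–(13,3): clear
  midpoint (13/2,21/2) outside
  → clear
Obstacle 3 [(2,7) (7,4) (9,3) (11,11) (2,8)]:
  edge (2,7)–(7,4): clear
  edge (7,4)–(9,3): clear
  edge (9,3)–(11,11): crosses AB
  edge (11,11)–(2,8): crosses AB
  edge (2,8)–(2,7): clear
  → BLOCKED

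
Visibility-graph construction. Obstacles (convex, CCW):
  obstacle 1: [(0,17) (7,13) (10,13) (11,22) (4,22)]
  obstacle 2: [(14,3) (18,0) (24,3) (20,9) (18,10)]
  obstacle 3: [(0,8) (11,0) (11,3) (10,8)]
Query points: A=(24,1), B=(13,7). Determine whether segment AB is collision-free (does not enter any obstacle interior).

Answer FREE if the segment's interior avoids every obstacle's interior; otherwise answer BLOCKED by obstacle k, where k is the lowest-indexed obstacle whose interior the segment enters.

Obstacle 1 [(0,17) (7,13) (10,13) (11,22) (4,22)]:
  edge (0,17)–(7,13): clear
  edge (7,13)–(10,13): clear
  edge (10,13)–(11,22): clear
  edge (11,22)–(4,22): clear
  edge (4,22)–(0,17): clear
  midpoint (37/2,4) outside
  → clear
Obstacle 2 [(14,3) (18,0) (24,3) (20,9) (18,10)]:
  edge (14,3)–(18,0): clear
  edge (18,0)–(24,3): crosses AB
  edge (24,3)–(20,9): clear
  edge (20,9)–(18,10): clear
  edge (18,10)–(14,3): crosses AB
  → BLOCKED
Obstacle 3 [(0,8) (11,0) (11,3) (10,8)]:
  edge (0,8)–(11,0): clear
  edge (11,0)–(11,3): clear
  edge (11,3)–(10,8): clear
  edge (10,8)–(0,8): clear
  midpoint (37/2,4) outside
  → clear

BLOCKED by obstacle 2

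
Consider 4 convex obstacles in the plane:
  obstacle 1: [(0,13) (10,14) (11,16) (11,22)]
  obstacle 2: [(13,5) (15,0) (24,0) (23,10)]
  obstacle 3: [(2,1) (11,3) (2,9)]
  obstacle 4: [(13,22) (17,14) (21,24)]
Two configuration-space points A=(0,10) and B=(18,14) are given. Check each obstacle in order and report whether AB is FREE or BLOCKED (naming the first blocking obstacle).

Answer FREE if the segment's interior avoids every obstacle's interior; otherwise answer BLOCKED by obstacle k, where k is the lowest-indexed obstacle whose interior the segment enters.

FREE

Obstacle 1 [(0,13) (10,14) (11,16) (11,22)]:
  edge (0,13)–(10,14): clear
  edge (10,14)–(11,16): clear
  edge (11,16)–(11,22): clear
  edge (11,22)–(0,13): clear
  midpoint (9,12) outside
  → clear
Obstacle 2 [(13,5) (15,0) (24,0) (23,10)]:
  edge (13,5)–(15,0): clear
  edge (15,0)–(24,0): clear
  edge (24,0)–(23,10): clear
  edge (23,10)–(13,5): clear
  midpoint (9,12) outside
  → clear
Obstacle 3 [(2,1) (11,3) (2,9)]:
  edge (2,1)–(11,3): clear
  edge (11,3)–(2,9): clear
  edge (2,9)–(2,1): clear
  midpoint (9,12) outside
  → clear
Obstacle 4 [(13,22) (17,14) (21,24)]:
  edge (13,22)–(17,14): clear
  edge (17,14)–(21,24): clear
  edge (21,24)–(13,22): clear
  midpoint (9,12) outside
  → clear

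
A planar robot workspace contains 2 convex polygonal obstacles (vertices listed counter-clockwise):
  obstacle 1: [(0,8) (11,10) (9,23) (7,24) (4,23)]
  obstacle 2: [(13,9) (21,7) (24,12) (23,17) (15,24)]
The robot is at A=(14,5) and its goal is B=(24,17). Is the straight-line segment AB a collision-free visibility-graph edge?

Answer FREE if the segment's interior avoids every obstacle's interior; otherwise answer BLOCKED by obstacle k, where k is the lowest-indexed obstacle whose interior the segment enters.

BLOCKED by obstacle 2

Obstacle 1 [(0,8) (11,10) (9,23) (7,24) (4,23)]:
  edge (0,8)–(11,10): clear
  edge (11,10)–(9,23): clear
  edge (9,23)–(7,24): clear
  edge (7,24)–(4,23): clear
  edge (4,23)–(0,8): clear
  midpoint (19,11) outside
  → clear
Obstacle 2 [(13,9) (21,7) (24,12) (23,17) (15,24)]:
  edge (13,9)–(21,7): crosses AB
  edge (21,7)–(24,12): clear
  edge (24,12)–(23,17): crosses AB
  edge (23,17)–(15,24): clear
  edge (15,24)–(13,9): clear
  → BLOCKED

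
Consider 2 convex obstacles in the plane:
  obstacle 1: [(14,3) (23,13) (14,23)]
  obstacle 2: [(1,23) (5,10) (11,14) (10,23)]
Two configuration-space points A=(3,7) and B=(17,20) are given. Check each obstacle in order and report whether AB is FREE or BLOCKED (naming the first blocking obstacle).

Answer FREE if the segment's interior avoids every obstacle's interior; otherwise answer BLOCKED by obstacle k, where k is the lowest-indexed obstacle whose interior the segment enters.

Obstacle 1 [(14,3) (23,13) (14,23)]:
  edge (14,3)–(23,13): clear
  edge (23,13)–(14,23): crosses AB
  edge (14,23)–(14,3): crosses AB
  → BLOCKED
Obstacle 2 [(1,23) (5,10) (11,14) (10,23)]:
  edge (1,23)–(5,10): clear
  edge (5,10)–(11,14): crosses AB
  edge (11,14)–(10,23): crosses AB
  edge (10,23)–(1,23): clear
  → BLOCKED

BLOCKED by obstacle 1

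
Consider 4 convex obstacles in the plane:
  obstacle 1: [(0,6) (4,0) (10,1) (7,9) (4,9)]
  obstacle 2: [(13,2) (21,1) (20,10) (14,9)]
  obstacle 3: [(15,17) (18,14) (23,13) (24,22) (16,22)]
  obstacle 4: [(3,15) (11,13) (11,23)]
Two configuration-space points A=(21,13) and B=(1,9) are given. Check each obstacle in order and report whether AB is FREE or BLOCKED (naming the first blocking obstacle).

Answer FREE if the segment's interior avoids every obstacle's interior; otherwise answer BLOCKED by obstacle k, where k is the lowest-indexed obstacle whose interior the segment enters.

Obstacle 1 [(0,6) (4,0) (10,1) (7,9) (4,9)]:
  edge (0,6)–(4,0): clear
  edge (4,0)–(10,1): clear
  edge (10,1)–(7,9): clear
  edge (7,9)–(4,9): clear
  edge (4,9)–(0,6): clear
  midpoint (11,11) outside
  → clear
Obstacle 2 [(13,2) (21,1) (20,10) (14,9)]:
  edge (13,2)–(21,1): clear
  edge (21,1)–(20,10): clear
  edge (20,10)–(14,9): clear
  edge (14,9)–(13,2): clear
  midpoint (11,11) outside
  → clear
Obstacle 3 [(15,17) (18,14) (23,13) (24,22) (16,22)]:
  edge (15,17)–(18,14): clear
  edge (18,14)–(23,13): clear
  edge (23,13)–(24,22): clear
  edge (24,22)–(16,22): clear
  edge (16,22)–(15,17): clear
  midpoint (11,11) outside
  → clear
Obstacle 4 [(3,15) (11,13) (11,23)]:
  edge (3,15)–(11,13): clear
  edge (11,13)–(11,23): clear
  edge (11,23)–(3,15): clear
  midpoint (11,11) outside
  → clear

FREE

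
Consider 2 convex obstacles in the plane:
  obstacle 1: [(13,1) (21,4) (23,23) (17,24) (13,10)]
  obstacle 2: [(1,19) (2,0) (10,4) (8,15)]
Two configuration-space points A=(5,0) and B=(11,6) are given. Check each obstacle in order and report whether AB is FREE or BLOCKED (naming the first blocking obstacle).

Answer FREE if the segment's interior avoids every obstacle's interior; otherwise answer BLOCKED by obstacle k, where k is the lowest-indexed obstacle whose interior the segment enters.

Obstacle 1 [(13,1) (21,4) (23,23) (17,24) (13,10)]:
  edge (13,1)–(21,4): clear
  edge (21,4)–(23,23): clear
  edge (23,23)–(17,24): clear
  edge (17,24)–(13,10): clear
  edge (13,10)–(13,1): clear
  midpoint (8,3) outside
  → clear
Obstacle 2 [(1,19) (2,0) (10,4) (8,15)]:
  edge (1,19)–(2,0): clear
  edge (2,0)–(10,4): crosses AB
  edge (10,4)–(8,15): crosses AB
  edge (8,15)–(1,19): clear
  → BLOCKED

BLOCKED by obstacle 2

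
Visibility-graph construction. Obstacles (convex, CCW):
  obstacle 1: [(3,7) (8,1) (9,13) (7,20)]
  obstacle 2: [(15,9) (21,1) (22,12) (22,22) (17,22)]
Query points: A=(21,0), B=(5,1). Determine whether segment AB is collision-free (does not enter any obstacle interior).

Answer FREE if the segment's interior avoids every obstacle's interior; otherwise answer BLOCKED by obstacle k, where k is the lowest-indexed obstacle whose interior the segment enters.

FREE

Obstacle 1 [(3,7) (8,1) (9,13) (7,20)]:
  edge (3,7)–(8,1): clear
  edge (8,1)–(9,13): clear
  edge (9,13)–(7,20): clear
  edge (7,20)–(3,7): clear
  midpoint (13,1/2) outside
  → clear
Obstacle 2 [(15,9) (21,1) (22,12) (22,22) (17,22)]:
  edge (15,9)–(21,1): clear
  edge (21,1)–(22,12): clear
  edge (22,12)–(22,22): clear
  edge (22,22)–(17,22): clear
  edge (17,22)–(15,9): clear
  midpoint (13,1/2) outside
  → clear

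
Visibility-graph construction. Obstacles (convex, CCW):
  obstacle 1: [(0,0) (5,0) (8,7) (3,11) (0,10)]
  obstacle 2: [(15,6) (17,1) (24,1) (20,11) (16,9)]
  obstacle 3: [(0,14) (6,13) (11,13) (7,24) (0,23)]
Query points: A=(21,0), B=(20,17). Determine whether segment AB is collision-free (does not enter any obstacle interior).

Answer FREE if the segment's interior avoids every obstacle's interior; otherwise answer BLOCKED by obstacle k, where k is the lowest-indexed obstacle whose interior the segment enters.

Obstacle 1 [(0,0) (5,0) (8,7) (3,11) (0,10)]:
  edge (0,0)–(5,0): clear
  edge (5,0)–(8,7): clear
  edge (8,7)–(3,11): clear
  edge (3,11)–(0,10): clear
  edge (0,10)–(0,0): clear
  midpoint (41/2,17/2) outside
  → clear
Obstacle 2 [(15,6) (17,1) (24,1) (20,11) (16,9)]:
  edge (15,6)–(17,1): clear
  edge (17,1)–(24,1): crosses AB
  edge (24,1)–(20,11): crosses AB
  edge (20,11)–(16,9): clear
  edge (16,9)–(15,6): clear
  → BLOCKED
Obstacle 3 [(0,14) (6,13) (11,13) (7,24) (0,23)]:
  edge (0,14)–(6,13): clear
  edge (6,13)–(11,13): clear
  edge (11,13)–(7,24): clear
  edge (7,24)–(0,23): clear
  edge (0,23)–(0,14): clear
  midpoint (41/2,17/2) outside
  → clear

BLOCKED by obstacle 2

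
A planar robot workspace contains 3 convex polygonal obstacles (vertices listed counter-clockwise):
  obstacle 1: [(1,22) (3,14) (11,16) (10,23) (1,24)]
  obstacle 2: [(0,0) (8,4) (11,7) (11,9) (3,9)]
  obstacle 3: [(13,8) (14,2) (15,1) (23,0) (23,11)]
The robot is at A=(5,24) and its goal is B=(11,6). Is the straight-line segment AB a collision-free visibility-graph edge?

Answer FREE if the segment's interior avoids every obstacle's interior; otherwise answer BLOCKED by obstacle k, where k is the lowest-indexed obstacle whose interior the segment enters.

Obstacle 1 [(1,22) (3,14) (11,16) (10,23) (1,24)]:
  edge (1,22)–(3,14): clear
  edge (3,14)–(11,16): crosses AB
  edge (11,16)–(10,23): clear
  edge (10,23)–(1,24): crosses AB
  edge (1,24)–(1,22): clear
  → BLOCKED
Obstacle 2 [(0,0) (8,4) (11,7) (11,9) (3,9)]:
  edge (0,0)–(8,4): clear
  edge (8,4)–(11,7): crosses AB
  edge (11,7)–(11,9): clear
  edge (11,9)–(3,9): crosses AB
  edge (3,9)–(0,0): clear
  → BLOCKED
Obstacle 3 [(13,8) (14,2) (15,1) (23,0) (23,11)]:
  edge (13,8)–(14,2): clear
  edge (14,2)–(15,1): clear
  edge (15,1)–(23,0): clear
  edge (23,0)–(23,11): clear
  edge (23,11)–(13,8): clear
  midpoint (8,15) outside
  → clear

BLOCKED by obstacle 1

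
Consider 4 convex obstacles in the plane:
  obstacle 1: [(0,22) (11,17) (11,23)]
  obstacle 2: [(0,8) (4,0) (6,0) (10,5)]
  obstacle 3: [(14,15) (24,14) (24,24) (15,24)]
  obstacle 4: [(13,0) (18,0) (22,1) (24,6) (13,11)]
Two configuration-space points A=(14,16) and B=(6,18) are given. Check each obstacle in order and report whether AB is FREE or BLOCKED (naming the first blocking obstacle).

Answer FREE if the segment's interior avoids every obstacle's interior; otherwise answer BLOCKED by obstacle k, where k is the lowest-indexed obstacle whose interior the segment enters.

Obstacle 1 [(0,22) (11,17) (11,23)]:
  edge (0,22)–(11,17): clear
  edge (11,17)–(11,23): clear
  edge (11,23)–(0,22): clear
  midpoint (10,17) outside
  → clear
Obstacle 2 [(0,8) (4,0) (6,0) (10,5)]:
  edge (0,8)–(4,0): clear
  edge (4,0)–(6,0): clear
  edge (6,0)–(10,5): clear
  edge (10,5)–(0,8): clear
  midpoint (10,17) outside
  → clear
Obstacle 3 [(14,15) (24,14) (24,24) (15,24)]:
  edge (14,15)–(24,14): clear
  edge (24,14)–(24,24): clear
  edge (24,24)–(15,24): clear
  edge (15,24)–(14,15): clear
  midpoint (10,17) outside
  → clear
Obstacle 4 [(13,0) (18,0) (22,1) (24,6) (13,11)]:
  edge (13,0)–(18,0): clear
  edge (18,0)–(22,1): clear
  edge (22,1)–(24,6): clear
  edge (24,6)–(13,11): clear
  edge (13,11)–(13,0): clear
  midpoint (10,17) outside
  → clear

FREE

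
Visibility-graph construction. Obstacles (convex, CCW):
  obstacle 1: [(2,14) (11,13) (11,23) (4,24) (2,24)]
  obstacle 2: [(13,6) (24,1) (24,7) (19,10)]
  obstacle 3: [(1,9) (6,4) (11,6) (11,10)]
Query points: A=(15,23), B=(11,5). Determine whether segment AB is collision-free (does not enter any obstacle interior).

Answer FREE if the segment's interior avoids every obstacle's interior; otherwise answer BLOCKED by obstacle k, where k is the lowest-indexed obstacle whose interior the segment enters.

FREE

Obstacle 1 [(2,14) (11,13) (11,23) (4,24) (2,24)]:
  edge (2,14)–(11,13): clear
  edge (11,13)–(11,23): clear
  edge (11,23)–(4,24): clear
  edge (4,24)–(2,24): clear
  edge (2,24)–(2,14): clear
  midpoint (13,14) outside
  → clear
Obstacle 2 [(13,6) (24,1) (24,7) (19,10)]:
  edge (13,6)–(24,1): clear
  edge (24,1)–(24,7): clear
  edge (24,7)–(19,10): clear
  edge (19,10)–(13,6): clear
  midpoint (13,14) outside
  → clear
Obstacle 3 [(1,9) (6,4) (11,6) (11,10)]:
  edge (1,9)–(6,4): clear
  edge (6,4)–(11,6): clear
  edge (11,6)–(11,10): clear
  edge (11,10)–(1,9): clear
  midpoint (13,14) outside
  → clear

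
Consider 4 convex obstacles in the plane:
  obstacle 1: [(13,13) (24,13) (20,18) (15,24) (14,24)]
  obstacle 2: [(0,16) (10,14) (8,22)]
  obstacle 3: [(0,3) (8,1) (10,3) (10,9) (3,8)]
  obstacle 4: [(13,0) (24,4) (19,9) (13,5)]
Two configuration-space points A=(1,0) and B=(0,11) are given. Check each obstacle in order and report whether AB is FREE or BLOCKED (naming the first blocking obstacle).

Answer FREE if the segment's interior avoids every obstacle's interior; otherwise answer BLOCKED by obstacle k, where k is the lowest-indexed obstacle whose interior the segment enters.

Obstacle 1 [(13,13) (24,13) (20,18) (15,24) (14,24)]:
  edge (13,13)–(24,13): clear
  edge (24,13)–(20,18): clear
  edge (20,18)–(15,24): clear
  edge (15,24)–(14,24): clear
  edge (14,24)–(13,13): clear
  midpoint (1/2,11/2) outside
  → clear
Obstacle 2 [(0,16) (10,14) (8,22)]:
  edge (0,16)–(10,14): clear
  edge (10,14)–(8,22): clear
  edge (8,22)–(0,16): clear
  midpoint (1/2,11/2) outside
  → clear
Obstacle 3 [(0,3) (8,1) (10,3) (10,9) (3,8)]:
  edge (0,3)–(8,1): crosses AB
  edge (8,1)–(10,3): clear
  edge (10,3)–(10,9): clear
  edge (10,9)–(3,8): clear
  edge (3,8)–(0,3): crosses AB
  → BLOCKED
Obstacle 4 [(13,0) (24,4) (19,9) (13,5)]:
  edge (13,0)–(24,4): clear
  edge (24,4)–(19,9): clear
  edge (19,9)–(13,5): clear
  edge (13,5)–(13,0): clear
  midpoint (1/2,11/2) outside
  → clear

BLOCKED by obstacle 3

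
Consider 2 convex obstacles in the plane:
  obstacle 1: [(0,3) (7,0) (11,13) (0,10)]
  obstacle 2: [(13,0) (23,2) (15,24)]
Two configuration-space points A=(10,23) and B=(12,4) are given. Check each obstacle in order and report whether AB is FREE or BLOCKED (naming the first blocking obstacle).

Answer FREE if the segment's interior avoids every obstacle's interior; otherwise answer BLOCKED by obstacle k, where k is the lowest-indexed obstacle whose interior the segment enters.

FREE

Obstacle 1 [(0,3) (7,0) (11,13) (0,10)]:
  edge (0,3)–(7,0): clear
  edge (7,0)–(11,13): clear
  edge (11,13)–(0,10): clear
  edge (0,10)–(0,3): clear
  midpoint (11,27/2) outside
  → clear
Obstacle 2 [(13,0) (23,2) (15,24)]:
  edge (13,0)–(23,2): clear
  edge (23,2)–(15,24): clear
  edge (15,24)–(13,0): clear
  midpoint (11,27/2) outside
  → clear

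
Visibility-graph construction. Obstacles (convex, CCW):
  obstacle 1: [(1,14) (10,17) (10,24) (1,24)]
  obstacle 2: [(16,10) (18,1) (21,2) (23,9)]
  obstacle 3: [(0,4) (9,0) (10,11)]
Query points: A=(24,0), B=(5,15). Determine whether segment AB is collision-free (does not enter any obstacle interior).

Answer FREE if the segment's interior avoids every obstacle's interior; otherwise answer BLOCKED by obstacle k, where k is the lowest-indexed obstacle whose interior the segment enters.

BLOCKED by obstacle 2

Obstacle 1 [(1,14) (10,17) (10,24) (1,24)]:
  edge (1,14)–(10,17): clear
  edge (10,17)–(10,24): clear
  edge (10,24)–(1,24): clear
  edge (1,24)–(1,14): clear
  midpoint (29/2,15/2) outside
  → clear
Obstacle 2 [(16,10) (18,1) (21,2) (23,9)]:
  edge (16,10)–(18,1): crosses AB
  edge (18,1)–(21,2): clear
  edge (21,2)–(23,9): crosses AB
  edge (23,9)–(16,10): clear
  → BLOCKED
Obstacle 3 [(0,4) (9,0) (10,11)]:
  edge (0,4)–(9,0): clear
  edge (9,0)–(10,11): clear
  edge (10,11)–(0,4): clear
  midpoint (29/2,15/2) outside
  → clear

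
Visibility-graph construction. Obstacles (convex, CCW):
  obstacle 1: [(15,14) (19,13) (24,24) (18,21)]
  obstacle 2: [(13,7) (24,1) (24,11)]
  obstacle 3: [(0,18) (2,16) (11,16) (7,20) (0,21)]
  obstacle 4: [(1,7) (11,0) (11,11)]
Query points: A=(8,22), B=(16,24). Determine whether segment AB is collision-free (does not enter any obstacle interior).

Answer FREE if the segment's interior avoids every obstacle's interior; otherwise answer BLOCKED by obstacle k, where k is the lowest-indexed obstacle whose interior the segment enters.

Obstacle 1 [(15,14) (19,13) (24,24) (18,21)]:
  edge (15,14)–(19,13): clear
  edge (19,13)–(24,24): clear
  edge (24,24)–(18,21): clear
  edge (18,21)–(15,14): clear
  midpoint (12,23) outside
  → clear
Obstacle 2 [(13,7) (24,1) (24,11)]:
  edge (13,7)–(24,1): clear
  edge (24,1)–(24,11): clear
  edge (24,11)–(13,7): clear
  midpoint (12,23) outside
  → clear
Obstacle 3 [(0,18) (2,16) (11,16) (7,20) (0,21)]:
  edge (0,18)–(2,16): clear
  edge (2,16)–(11,16): clear
  edge (11,16)–(7,20): clear
  edge (7,20)–(0,21): clear
  edge (0,21)–(0,18): clear
  midpoint (12,23) outside
  → clear
Obstacle 4 [(1,7) (11,0) (11,11)]:
  edge (1,7)–(11,0): clear
  edge (11,0)–(11,11): clear
  edge (11,11)–(1,7): clear
  midpoint (12,23) outside
  → clear

FREE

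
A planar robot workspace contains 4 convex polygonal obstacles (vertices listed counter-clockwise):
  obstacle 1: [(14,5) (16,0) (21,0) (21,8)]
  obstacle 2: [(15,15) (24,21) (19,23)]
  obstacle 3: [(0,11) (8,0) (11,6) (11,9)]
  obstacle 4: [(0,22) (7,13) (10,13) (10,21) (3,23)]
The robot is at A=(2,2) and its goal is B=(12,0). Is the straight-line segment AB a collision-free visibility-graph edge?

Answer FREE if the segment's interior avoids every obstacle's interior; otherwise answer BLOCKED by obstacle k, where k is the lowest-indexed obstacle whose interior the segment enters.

Obstacle 1 [(14,5) (16,0) (21,0) (21,8)]:
  edge (14,5)–(16,0): clear
  edge (16,0)–(21,0): clear
  edge (21,0)–(21,8): clear
  edge (21,8)–(14,5): clear
  midpoint (7,1) outside
  → clear
Obstacle 2 [(15,15) (24,21) (19,23)]:
  edge (15,15)–(24,21): clear
  edge (24,21)–(19,23): clear
  edge (19,23)–(15,15): clear
  midpoint (7,1) outside
  → clear
Obstacle 3 [(0,11) (8,0) (11,6) (11,9)]:
  edge (0,11)–(8,0): crosses AB
  edge (8,0)–(11,6): crosses AB
  edge (11,6)–(11,9): clear
  edge (11,9)–(0,11): clear
  → BLOCKED
Obstacle 4 [(0,22) (7,13) (10,13) (10,21) (3,23)]:
  edge (0,22)–(7,13): clear
  edge (7,13)–(10,13): clear
  edge (10,13)–(10,21): clear
  edge (10,21)–(3,23): clear
  edge (3,23)–(0,22): clear
  midpoint (7,1) outside
  → clear

BLOCKED by obstacle 3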